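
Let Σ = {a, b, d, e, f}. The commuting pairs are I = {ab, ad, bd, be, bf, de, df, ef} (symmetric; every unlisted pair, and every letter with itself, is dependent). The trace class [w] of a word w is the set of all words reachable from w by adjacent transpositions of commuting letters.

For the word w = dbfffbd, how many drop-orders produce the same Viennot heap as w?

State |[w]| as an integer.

piece 0:d — minimal
piece 1:b — minimal
piece 2:f — minimal
piece 3:f rests on {2:f}
piece 4:f rests on {3:f}
piece 5:b rests on {1:b}
piece 6:d rests on {0:d}
minimal pieces: {0:d, 1:b, 2:f}
ways to finish when only these pieces remain (= sum over removing one remaining piece with nothing left below it):
  1 left: {4}→1  {5}→1  {6}→1
  2 left: {0,6}→1  {1,5}→1  {3,4}→1  {4,5}→2  {4,6}→2  {5,6}→2
  3 left: {0,4,6}→3  {0,5,6}→3  {1,4,5}→3  {1,5,6}→3  {2,3,4}→1  {3,4,5}→3  {3,4,6}→3  {4,5,6}→6
  4 left: {0,1,5,6}→6  {0,3,4,6}→6  {0,4,5,6}→12  {1,3,4,5}→6  {1,4,5,6}→12  {2,3,4,5}→4  {2,3,4,6}→4  {3,4,5,6}→12
  5 left: {0,1,4,5,6}→30  {0,2,3,4,6}→10  {0,3,4,5,6}→30  {1,2,3,4,5}→10  {1,3,4,5,6}→30  {2,3,4,5,6}→20
  placing 0:d first → 60 extensions
  placing 1:b first → 60 extensions
  placing 2:f first → 90 extensions
total linear extensions = 210

210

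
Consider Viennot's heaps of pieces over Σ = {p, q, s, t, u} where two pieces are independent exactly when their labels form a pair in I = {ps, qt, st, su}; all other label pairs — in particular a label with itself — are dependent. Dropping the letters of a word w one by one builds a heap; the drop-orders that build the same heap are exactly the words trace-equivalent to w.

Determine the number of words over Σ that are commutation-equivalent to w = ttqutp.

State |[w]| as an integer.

drop 0:t onto floor
drop 1:t onto {0:t}
drop 2:q onto floor
drop 3:u onto {1:t, 2:q}
drop 4:t onto {3:u}
drop 5:p onto {4:t}
ground layer = {0:t, 2:q}
drop-orders for the pieces not yet dropped (sum over which currently-grounded one goes next):
  1 to go: {5} 1
  2 to go: {4,5} 1
  3 to go: {3,4,5} 1
  4 to go: {1,3,4,5} 1  {2,3,4,5} 1
  if 0:t drops first: 2 orders
  if 2:q drops first: 1 orders
heap linearizations: 3

3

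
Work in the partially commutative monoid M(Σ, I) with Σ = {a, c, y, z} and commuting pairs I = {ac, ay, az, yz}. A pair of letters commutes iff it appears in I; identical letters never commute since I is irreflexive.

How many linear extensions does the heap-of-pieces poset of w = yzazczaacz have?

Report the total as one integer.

0(y) covers ∅
1(z) covers ∅
2(a) covers ∅
3(z) covers 1:z
4(c) covers 0:y, 3:z
5(z) covers 4:c
6(a) covers 2:a
7(a) covers 6:a
8(c) covers 5:z
9(z) covers 8:c
floor of heap: 0:y, 1:z, 2:a
completions by unplaced set U, small U first (add the entries for U minus each lowest piece of U):
  |U|=1: {7}:1  {9}:1
  |U|=2: {6,7}:1  {7,9}:2  {8,9}:1
  |U|=3: {2,6,7}:1  {5,8,9}:1  {6,7,9}:3  {7,8,9}:3
  |U|=4: {2,6,7,9}:4  {4,5,8,9}:1  {5,7,8,9}:4  {6,7,8,9}:6
  |U|=5: {0,4,5,8,9}:1  {2,6,7,8,9}:10  {3,4,5,8,9}:1  {4,5,7,8,9}:5  {5,6,7,8,9}:10
  |U|=6: {0,3,4,5,8,9}:2  {0,4,5,7,8,9}:6  {1,3,4,5,8,9}:1  {2,5,6,7,8,9}:20  {3,4,5,7,8,9}:6  {4,5,6,7,8,9}:15
  |U|=7: {0,1,3,4,5,8,9}:3  {0,3,4,5,7,8,9}:14  {0,4,5,6,7,8,9}:21  {1,3,4,5,7,8,9}:7  {2,4,5,6,7,8,9}:35  {3,4,5,6,7,8,9}:21
  |U|=8: {0,1,3,4,5,7,8,9}:24  {0,2,4,5,6,7,8,9}:56  {0,3,4,5,6,7,8,9}:56  {1,3,4,5,6,7,8,9}:28  {2,3,4,5,6,7,8,9}:56
  start at 0(y): 84
  start at 1(z): 168
  start at 2(a): 108
sum over floor = 360

360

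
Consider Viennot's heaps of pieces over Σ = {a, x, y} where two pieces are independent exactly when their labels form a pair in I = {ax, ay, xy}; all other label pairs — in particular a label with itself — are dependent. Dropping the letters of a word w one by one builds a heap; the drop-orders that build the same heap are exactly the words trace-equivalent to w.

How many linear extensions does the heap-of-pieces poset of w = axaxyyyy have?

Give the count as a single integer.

420

0(a) covers ∅
1(x) covers ∅
2(a) covers 0:a
3(x) covers 1:x
4(y) covers ∅
5(y) covers 4:y
6(y) covers 5:y
7(y) covers 6:y
floor of heap: 0:a, 1:x, 4:y
completions by unplaced set U, small U first (add the entries for U minus each lowest piece of U):
  |U|=1: {2}:1  {3}:1  {7}:1
  |U|=2: {0,2}:1  {1,3}:1  {2,3}:2  {2,7}:2  {3,7}:2  {6,7}:1
  |U|=3: {0,2,3}:3  {0,2,7}:3  {1,2,3}:3  {1,3,7}:3  {2,3,7}:6  {2,6,7}:3  {3,6,7}:3  {5,6,7}:1
  |U|=4: {0,1,2,3}:6  {0,2,3,7}:12  {0,2,6,7}:6  {1,2,3,7}:12  {1,3,6,7}:6  {2,3,6,7}:12  {2,5,6,7}:4  {3,5,6,7}:4  {4,5,6,7}:1
  |U|=5: {0,1,2,3,7}:30  {0,2,3,6,7}:30  {0,2,5,6,7}:10  {1,2,3,6,7}:30  {1,3,5,6,7}:10  {2,3,5,6,7}:20  {2,4,5,6,7}:5  {3,4,5,6,7}:5
  |U|=6: {0,1,2,3,6,7}:90  {0,2,3,5,6,7}:60  {0,2,4,5,6,7}:15  {1,2,3,5,6,7}:60  {1,3,4,5,6,7}:15  {2,3,4,5,6,7}:30
  start at 0(a): 105
  start at 1(x): 105
  start at 4(y): 210
sum over floor = 420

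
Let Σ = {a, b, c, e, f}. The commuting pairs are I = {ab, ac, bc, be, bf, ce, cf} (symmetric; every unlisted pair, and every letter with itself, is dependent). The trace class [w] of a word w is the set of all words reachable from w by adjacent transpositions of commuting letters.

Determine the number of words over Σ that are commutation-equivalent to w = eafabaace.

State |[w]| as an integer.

72

0(e) covers ∅
1(a) covers 0:e
2(f) covers 1:a
3(a) covers 2:f
4(b) covers ∅
5(a) covers 3:a
6(a) covers 5:a
7(c) covers ∅
8(e) covers 6:a
floor of heap: 0:e, 4:b, 7:c
completions by unplaced set U, small U first (add the entries for U minus each lowest piece of U):
  |U|=1: {4}:1  {7}:1  {8}:1
  |U|=2: {4,7}:2  {4,8}:2  {6,8}:1  {7,8}:2
  |U|=3: {4,6,8}:3  {4,7,8}:6  {5,6,8}:1  {6,7,8}:3
  |U|=4: {3,5,6,8}:1  {4,5,6,8}:4  {4,6,7,8}:12  {5,6,7,8}:4
  |U|=5: {2,3,5,6,8}:1  {3,4,5,6,8}:5  {3,5,6,7,8}:5  {4,5,6,7,8}:20
  |U|=6: {1,2,3,5,6,8}:1  {2,3,4,5,6,8}:6  {2,3,5,6,7,8}:6  {3,4,5,6,7,8}:30
  |U|=7: {0,1,2,3,5,6,8}:1  {1,2,3,4,5,6,8}:7  {1,2,3,5,6,7,8}:7  {2,3,4,5,6,7,8}:42
  start at 0(e): 56
  start at 4(b): 8
  start at 7(c): 8
sum over floor = 72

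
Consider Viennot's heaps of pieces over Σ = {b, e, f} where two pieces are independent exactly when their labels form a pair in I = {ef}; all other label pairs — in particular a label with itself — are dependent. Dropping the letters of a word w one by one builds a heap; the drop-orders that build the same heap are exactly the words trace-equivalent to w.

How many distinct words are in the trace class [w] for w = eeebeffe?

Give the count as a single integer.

0(e) covers ∅
1(e) covers 0:e
2(e) covers 1:e
3(b) covers 2:e
4(e) covers 3:b
5(f) covers 3:b
6(f) covers 5:f
7(e) covers 4:e
floor of heap: 0:e
completions by unplaced set U, small U first (add the entries for U minus each lowest piece of U):
  |U|=1: {6}:1  {7}:1
  |U|=2: {4,7}:1  {5,6}:1  {6,7}:2
  |U|=3: {4,6,7}:3  {5,6,7}:3
  |U|=4: {4,5,6,7}:6
  |U|=5: {3,4,5,6,7}:6
  |U|=6: {2,3,4,5,6,7}:6
  start at 0(e): 6

6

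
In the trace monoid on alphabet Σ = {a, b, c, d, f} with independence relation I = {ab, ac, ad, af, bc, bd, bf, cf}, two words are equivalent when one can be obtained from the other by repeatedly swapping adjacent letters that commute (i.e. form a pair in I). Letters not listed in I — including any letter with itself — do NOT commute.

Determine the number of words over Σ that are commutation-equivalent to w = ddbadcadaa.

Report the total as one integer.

#0=d has no predecessor
#1=d depends on [0:d]
#2=b has no predecessor
#3=a has no predecessor
#4=d depends on [1:d]
#5=c depends on [4:d]
#6=a depends on [3:a]
#7=d depends on [5:c]
#8=a depends on [6:a]
#9=a depends on [8:a]
sources: [0:d, 2:b, 3:a]
N(rest) = Σ N(rest − s) over sources s of rest; N(one piece) = 1:
  size 1 → [2]=1  [7]=1  [9]=1
  size 2 → [2,7]=2  [2,9]=2  [5,7]=1  [7,9]=2  [8,9]=1
  size 3 → [2,5,7]=3  [2,7,9]=6  [2,8,9]=3  [4,5,7]=1  [5,7,9]=3  [6,8,9]=1  [7,8,9]=3
  size 4 → [1,4,5,7]=1  [2,4,5,7]=4  [2,5,7,9]=12  [2,6,8,9]=4  [2,7,8,9]=12  [3,6,8,9]=1  [4,5,7,9]=4  [5,7,8,9]=6  [6,7,8,9]=4
  size 5 → [0,1,4,5,7]=1  [1,2,4,5,7]=5  [1,4,5,7,9]=5  [2,3,6,8,9]=5  [2,4,5,7,9]=20  [2,5,7,8,9]=30  [2,6,7,8,9]=20  [3,6,7,8,9]=5  [4,5,7,8,9]=10  [5,6,7,8,9]=10
  size 6 → [0,1,2,4,5,7]=6  [0,1,4,5,7,9]=6  [1,2,4,5,7,9]=30  [1,4,5,7,8,9]=15  [2,3,6,7,8,9]=30  [2,4,5,7,8,9]=60  [2,5,6,7,8,9]=60  [3,5,6,7,8,9]=15  [4,5,6,7,8,9]=20
  size 7 → [0,1,2,4,5,7,9]=42  [0,1,4,5,7,8,9]=21  [1,2,4,5,7,8,9]=105  [1,4,5,6,7,8,9]=35  [2,3,5,6,7,8,9]=105  [2,4,5,6,7,8,9]=140  [3,4,5,6,7,8,9]=35
  size 8 → [0,1,2,4,5,7,8,9]=168  [0,1,4,5,6,7,8,9]=56  [1,2,4,5,6,7,8,9]=280  [1,3,4,5,6,7,8,9]=70  [2,3,4,5,6,7,8,9]=280
  first=0(d) contributes 630
  first=2(b) contributes 126
  first=3(a) contributes 504
|[w]| = 1260

1260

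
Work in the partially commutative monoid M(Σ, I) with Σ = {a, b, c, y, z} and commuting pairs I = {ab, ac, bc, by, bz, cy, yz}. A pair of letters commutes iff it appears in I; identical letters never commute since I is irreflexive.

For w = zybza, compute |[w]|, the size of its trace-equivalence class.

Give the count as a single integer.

drop 0:z onto floor
drop 1:y onto floor
drop 2:b onto floor
drop 3:z onto {0:z}
drop 4:a onto {1:y, 3:z}
ground layer = {0:z, 1:y, 2:b}
drop-orders for the pieces not yet dropped (sum over which currently-grounded one goes next):
  1 to go: {2} 1  {4} 1
  2 to go: {1,4} 1  {2,4} 2  {3,4} 1
  3 to go: {0,3,4} 1  {1,2,4} 3  {1,3,4} 2  {2,3,4} 3
  if 0:z drops first: 8 orders
  if 1:y drops first: 4 orders
  if 2:b drops first: 3 orders
heap linearizations: 15

15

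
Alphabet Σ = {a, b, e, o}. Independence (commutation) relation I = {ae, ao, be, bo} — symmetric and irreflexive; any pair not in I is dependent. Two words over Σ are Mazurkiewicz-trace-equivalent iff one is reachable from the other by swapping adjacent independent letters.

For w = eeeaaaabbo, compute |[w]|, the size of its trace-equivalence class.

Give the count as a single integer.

drop 0:e onto floor
drop 1:e onto {0:e}
drop 2:e onto {1:e}
drop 3:a onto floor
drop 4:a onto {3:a}
drop 5:a onto {4:a}
drop 6:a onto {5:a}
drop 7:b onto {6:a}
drop 8:b onto {7:b}
drop 9:o onto {2:e}
ground layer = {0:e, 3:a}
drop-orders for the pieces not yet dropped (sum over which currently-grounded one goes next):
  1 to go: {8} 1  {9} 1
  2 to go: {2,9} 1  {7,8} 1  {8,9} 2
  3 to go: {1,2,9} 1  {2,8,9} 3  {6,7,8} 1  {7,8,9} 3
  4 to go: {0,1,2,9} 1  {1,2,8,9} 4  {2,7,8,9} 6  {5,6,7,8} 1  {6,7,8,9} 4
  5 to go: {0,1,2,8,9} 5  {1,2,7,8,9} 10  {2,6,7,8,9} 10  {4,5,6,7,8} 1  {5,6,7,8,9} 5
  6 to go: {0,1,2,7,8,9} 15  {1,2,6,7,8,9} 20  {2,5,6,7,8,9} 15  {3,4,5,6,7,8} 1  {4,5,6,7,8,9} 6
  7 to go: {0,1,2,6,7,8,9} 35  {1,2,5,6,7,8,9} 35  {2,4,5,6,7,8,9} 21  {3,4,5,6,7,8,9} 7
  8 to go: {0,1,2,5,6,7,8,9} 70  {1,2,4,5,6,7,8,9} 56  {2,3,4,5,6,7,8,9} 28
  if 0:e drops first: 84 orders
  if 3:a drops first: 126 orders
heap linearizations: 210

210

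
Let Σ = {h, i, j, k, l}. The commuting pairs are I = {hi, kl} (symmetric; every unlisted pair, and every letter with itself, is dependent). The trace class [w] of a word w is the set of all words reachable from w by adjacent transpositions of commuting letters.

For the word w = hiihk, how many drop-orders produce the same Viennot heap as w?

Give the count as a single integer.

6

0(h) covers ∅
1(i) covers ∅
2(i) covers 1:i
3(h) covers 0:h
4(k) covers 2:i, 3:h
floor of heap: 0:h, 1:i
completions by unplaced set U, small U first (add the entries for U minus each lowest piece of U):
  |U|=1: {4}:1
  |U|=2: {2,4}:1  {3,4}:1
  |U|=3: {0,3,4}:1  {1,2,4}:1  {2,3,4}:2
  start at 0(h): 3
  start at 1(i): 3
sum over floor = 6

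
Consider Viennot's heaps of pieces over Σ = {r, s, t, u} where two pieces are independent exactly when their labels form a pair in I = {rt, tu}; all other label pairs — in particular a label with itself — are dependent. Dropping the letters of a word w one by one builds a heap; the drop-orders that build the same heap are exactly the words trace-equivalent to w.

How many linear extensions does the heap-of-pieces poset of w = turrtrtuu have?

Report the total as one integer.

84

drop 0:t onto floor
drop 1:u onto floor
drop 2:r onto {1:u}
drop 3:r onto {2:r}
drop 4:t onto {0:t}
drop 5:r onto {3:r}
drop 6:t onto {4:t}
drop 7:u onto {5:r}
drop 8:u onto {7:u}
ground layer = {0:t, 1:u}
drop-orders for the pieces not yet dropped (sum over which currently-grounded one goes next):
  1 to go: {6} 1  {8} 1
  2 to go: {4,6} 1  {6,8} 2  {7,8} 1
  3 to go: {0,4,6} 1  {4,6,8} 3  {5,7,8} 1  {6,7,8} 3
  4 to go: {0,4,6,8} 4  {3,5,7,8} 1  {4,6,7,8} 6  {5,6,7,8} 4
  5 to go: {0,4,6,7,8} 10  {2,3,5,7,8} 1  {3,5,6,7,8} 5  {4,5,6,7,8} 10
  6 to go: {0,4,5,6,7,8} 20  {1,2,3,5,7,8} 1  {2,3,5,6,7,8} 6  {3,4,5,6,7,8} 15
  7 to go: {0,3,4,5,6,7,8} 35  {1,2,3,5,6,7,8} 7  {2,3,4,5,6,7,8} 21
  if 0:t drops first: 28 orders
  if 1:u drops first: 56 orders
heap linearizations: 84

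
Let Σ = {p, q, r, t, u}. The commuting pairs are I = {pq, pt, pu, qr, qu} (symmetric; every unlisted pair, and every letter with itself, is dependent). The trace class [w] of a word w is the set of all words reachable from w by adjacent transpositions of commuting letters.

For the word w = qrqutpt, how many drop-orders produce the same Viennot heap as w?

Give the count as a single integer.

drop 0:q onto floor
drop 1:r onto floor
drop 2:q onto {0:q}
drop 3:u onto {1:r}
drop 4:t onto {2:q, 3:u}
drop 5:p onto {1:r}
drop 6:t onto {4:t}
ground layer = {0:q, 1:r}
drop-orders for the pieces not yet dropped (sum over which currently-grounded one goes next):
  1 to go: {5} 1  {6} 1
  2 to go: {4,6} 1  {5,6} 2
  3 to go: {2,4,6} 1  {3,4,6} 1  {4,5,6} 3
  4 to go: {0,2,4,6} 1  {2,3,4,6} 2  {2,4,5,6} 4  {3,4,5,6} 4
  5 to go: {0,2,3,4,6} 3  {0,2,4,5,6} 5  {1,3,4,5,6} 4  {2,3,4,5,6} 10
  if 0:q drops first: 14 orders
  if 1:r drops first: 18 orders
heap linearizations: 32

32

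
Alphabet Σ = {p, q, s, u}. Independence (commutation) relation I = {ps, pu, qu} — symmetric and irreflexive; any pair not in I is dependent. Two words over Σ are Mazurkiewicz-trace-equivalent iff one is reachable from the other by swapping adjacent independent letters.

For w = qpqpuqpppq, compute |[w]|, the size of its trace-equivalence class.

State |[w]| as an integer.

#0=q has no predecessor
#1=p depends on [0:q]
#2=q depends on [1:p]
#3=p depends on [2:q]
#4=u has no predecessor
#5=q depends on [3:p]
#6=p depends on [5:q]
#7=p depends on [6:p]
#8=p depends on [7:p]
#9=q depends on [8:p]
sources: [0:q, 4:u]
N(rest) = Σ N(rest − s) over sources s of rest; N(one piece) = 1:
  size 1 → [4]=1  [9]=1
  size 2 → [4,9]=2  [8,9]=1
  size 3 → [4,8,9]=3  [7,8,9]=1
  size 4 → [4,7,8,9]=4  [6,7,8,9]=1
  size 5 → [4,6,7,8,9]=5  [5,6,7,8,9]=1
  size 6 → [3,5,6,7,8,9]=1  [4,5,6,7,8,9]=6
  size 7 → [2,3,5,6,7,8,9]=1  [3,4,5,6,7,8,9]=7
  size 8 → [1,2,3,5,6,7,8,9]=1  [2,3,4,5,6,7,8,9]=8
  first=0(q) contributes 9
  first=4(u) contributes 1
|[w]| = 10

10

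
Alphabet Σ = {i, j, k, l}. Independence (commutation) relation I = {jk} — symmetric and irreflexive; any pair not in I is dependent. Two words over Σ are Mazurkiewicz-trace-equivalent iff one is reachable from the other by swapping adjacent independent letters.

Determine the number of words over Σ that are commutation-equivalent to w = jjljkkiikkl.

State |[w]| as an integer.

3

#0=j has no predecessor
#1=j depends on [0:j]
#2=l depends on [1:j]
#3=j depends on [2:l]
#4=k depends on [2:l]
#5=k depends on [4:k]
#6=i depends on [3:j, 5:k]
#7=i depends on [6:i]
#8=k depends on [7:i]
#9=k depends on [8:k]
#10=l depends on [9:k]
sources: [0:j]
N(rest) = Σ N(rest − s) over sources s of rest; N(one piece) = 1:
  size 1 → [10]=1
  size 2 → [9,10]=1
  size 3 → [8,9,10]=1
  size 4 → [7,8,9,10]=1
  size 5 → [6,7,8,9,10]=1
  size 6 → [3,6,7,8,9,10]=1  [5,6,7,8,9,10]=1
  size 7 → [3,5,6,7,8,9,10]=2  [4,5,6,7,8,9,10]=1
  size 8 → [3,4,5,6,7,8,9,10]=3
  size 9 → [2,3,4,5,6,7,8,9,10]=3
  first=0(j) contributes 3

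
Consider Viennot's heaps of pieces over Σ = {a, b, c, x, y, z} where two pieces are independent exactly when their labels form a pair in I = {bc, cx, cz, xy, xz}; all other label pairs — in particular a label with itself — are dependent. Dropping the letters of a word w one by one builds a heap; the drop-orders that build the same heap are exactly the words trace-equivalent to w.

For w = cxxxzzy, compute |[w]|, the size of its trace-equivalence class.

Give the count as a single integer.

105

#0=c has no predecessor
#1=x has no predecessor
#2=x depends on [1:x]
#3=x depends on [2:x]
#4=z has no predecessor
#5=z depends on [4:z]
#6=y depends on [0:c, 5:z]
sources: [0:c, 1:x, 4:z]
N(rest) = Σ N(rest − s) over sources s of rest; N(one piece) = 1:
  size 1 → [3]=1  [6]=1
  size 2 → [0,6]=1  [2,3]=1  [3,6]=2  [5,6]=1
  size 3 → [0,3,6]=3  [0,5,6]=2  [1,2,3]=1  [2,3,6]=3  [3,5,6]=3  [4,5,6]=1
  size 4 → [0,2,3,6]=6  [0,3,5,6]=8  [0,4,5,6]=3  [1,2,3,6]=4  [2,3,5,6]=6  [3,4,5,6]=4
  size 5 → [0,1,2,3,6]=10  [0,2,3,5,6]=20  [0,3,4,5,6]=15  [1,2,3,5,6]=10  [2,3,4,5,6]=10
  first=0(c) contributes 20
  first=1(x) contributes 45
  first=4(z) contributes 40
|[w]| = 105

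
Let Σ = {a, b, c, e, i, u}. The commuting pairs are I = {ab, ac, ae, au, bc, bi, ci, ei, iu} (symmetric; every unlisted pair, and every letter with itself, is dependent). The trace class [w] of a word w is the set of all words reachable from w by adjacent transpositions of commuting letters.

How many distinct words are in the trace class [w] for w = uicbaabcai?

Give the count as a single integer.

drop 0:u onto floor
drop 1:i onto floor
drop 2:c onto {0:u}
drop 3:b onto {0:u}
drop 4:a onto {1:i}
drop 5:a onto {4:a}
drop 6:b onto {3:b}
drop 7:c onto {2:c}
drop 8:a onto {5:a}
drop 9:i onto {8:a}
ground layer = {0:u, 1:i}
drop-orders for the pieces not yet dropped (sum over which currently-grounded one goes next):
  1 to go: {6} 1  {7} 1  {9} 1
  2 to go: {2,7} 1  {3,6} 1  {6,7} 2  {6,9} 2  {7,9} 2  {8,9} 1
  3 to go: {2,6,7} 3  {2,7,9} 3  {3,6,7} 3  {3,6,9} 3  {5,8,9} 1  {6,7,9} 6  {6,8,9} 3  {7,8,9} 3
  4 to go: {2,3,6,7} 6  {2,6,7,9} 12  {2,7,8,9} 6  {3,6,7,9} 12  {3,6,8,9} 6  {4,5,8,9} 1  {5,6,8,9} 4  {5,7,8,9} 4  {6,7,8,9} 12
  5 to go: {0,2,3,6,7} 6  {1,4,5,8,9} 1  {2,3,6,7,9} 30  {2,5,7,8,9} 10  {2,6,7,8,9} 30  {3,5,6,8,9} 10  {3,6,7,8,9} 30  {4,5,6,8,9} 5  {4,5,7,8,9} 5  {5,6,7,8,9} 20
  6 to go: {0,2,3,6,7,9} 36  {1,4,5,6,8,9} 6  {1,4,5,7,8,9} 6  {2,3,6,7,8,9} 90  {2,4,5,7,8,9} 15  {2,5,6,7,8,9} 60  {3,4,5,6,8,9} 15  {3,5,6,7,8,9} 60  {4,5,6,7,8,9} 30
  7 to go: {0,2,3,6,7,8,9} 126  {1,2,4,5,7,8,9} 21  {1,3,4,5,6,8,9} 21  {1,4,5,6,7,8,9} 42  {2,3,5,6,7,8,9} 210  {2,4,5,6,7,8,9} 105  {3,4,5,6,7,8,9} 105
  8 to go: {0,2,3,5,6,7,8,9} 336  {1,2,4,5,6,7,8,9} 168  {1,3,4,5,6,7,8,9} 168  {2,3,4,5,6,7,8,9} 420
  if 0:u drops first: 756 orders
  if 1:i drops first: 756 orders
heap linearizations: 1512

1512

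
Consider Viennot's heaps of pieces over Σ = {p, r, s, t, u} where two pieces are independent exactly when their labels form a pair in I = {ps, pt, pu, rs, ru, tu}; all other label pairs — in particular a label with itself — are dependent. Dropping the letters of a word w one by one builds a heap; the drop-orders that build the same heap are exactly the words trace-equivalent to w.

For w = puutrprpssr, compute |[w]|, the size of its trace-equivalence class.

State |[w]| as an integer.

623

#0=p has no predecessor
#1=u has no predecessor
#2=u depends on [1:u]
#3=t has no predecessor
#4=r depends on [0:p, 3:t]
#5=p depends on [4:r]
#6=r depends on [5:p]
#7=p depends on [6:r]
#8=s depends on [2:u, 3:t]
#9=s depends on [8:s]
#10=r depends on [7:p]
sources: [0:p, 1:u, 3:t]
N(rest) = Σ N(rest − s) over sources s of rest; N(one piece) = 1:
  size 1 → [9]=1  [10]=1
  size 2 → [7,10]=1  [8,9]=1  [9,10]=2
  size 3 → [2,8,9]=1  [6,7,10]=1  [7,9,10]=3  [8,9,10]=3
  size 4 → [1,2,8,9]=1  [2,8,9,10]=4  [5,6,7,10]=1  [6,7,9,10]=4  [7,8,9,10]=6
  size 5 → [1,2,8,9,10]=5  [2,7,8,9,10]=10  [4,5,6,7,10]=1  [5,6,7,9,10]=5  [6,7,8,9,10]=10
  size 6 → [0,4,5,6,7,10]=1  [1,2,7,8,9,10]=15  [2,6,7,8,9,10]=20  [4,5,6,7,9,10]=6  [5,6,7,8,9,10]=15
  size 7 → [0,4,5,6,7,9,10]=7  [1,2,6,7,8,9,10]=35  [2,5,6,7,8,9,10]=35  [4,5,6,7,8,9,10]=21
  size 8 → [0,4,5,6,7,8,9,10]=28  [1,2,5,6,7,8,9,10]=70  [2,4,5,6,7,8,9,10]=56  [3,4,5,6,7,8,9,10]=21
  size 9 → [0,2,4,5,6,7,8,9,10]=84  [0,3,4,5,6,7,8,9,10]=49  [1,2,4,5,6,7,8,9,10]=126  [2,3,4,5,6,7,8,9,10]=77
  first=0(p) contributes 203
  first=1(u) contributes 210
  first=3(t) contributes 210
|[w]| = 623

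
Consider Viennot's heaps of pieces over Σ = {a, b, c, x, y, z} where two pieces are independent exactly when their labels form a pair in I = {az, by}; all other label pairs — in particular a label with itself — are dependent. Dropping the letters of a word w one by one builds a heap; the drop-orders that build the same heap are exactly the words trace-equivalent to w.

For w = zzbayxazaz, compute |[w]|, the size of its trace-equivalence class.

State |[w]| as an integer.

6

piece 0:z — minimal
piece 1:z rests on {0:z}
piece 2:b rests on {1:z}
piece 3:a rests on {2:b}
piece 4:y rests on {3:a}
piece 5:x rests on {4:y}
piece 6:a rests on {5:x}
piece 7:z rests on {5:x}
piece 8:a rests on {6:a}
piece 9:z rests on {7:z}
minimal pieces: {0:z}
ways to finish when only these pieces remain (= sum over removing one remaining piece with nothing left below it):
  1 left: {8}→1  {9}→1
  2 left: {6,8}→1  {7,9}→1  {8,9}→2
  3 left: {6,8,9}→3  {7,8,9}→3
  4 left: {6,7,8,9}→6
  5 left: {5,6,7,8,9}→6
  6 left: {4,5,6,7,8,9}→6
  7 left: {3,4,5,6,7,8,9}→6
  8 left: {2,3,4,5,6,7,8,9}→6
  placing 0:z first → 6 extensions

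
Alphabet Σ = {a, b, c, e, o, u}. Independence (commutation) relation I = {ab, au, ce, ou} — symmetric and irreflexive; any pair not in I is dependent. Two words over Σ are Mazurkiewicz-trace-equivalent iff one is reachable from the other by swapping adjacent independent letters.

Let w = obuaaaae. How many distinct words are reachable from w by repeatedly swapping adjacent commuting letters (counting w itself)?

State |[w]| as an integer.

15

piece 0:o — minimal
piece 1:b rests on {0:o}
piece 2:u rests on {1:b}
piece 3:a rests on {0:o}
piece 4:a rests on {3:a}
piece 5:a rests on {4:a}
piece 6:a rests on {5:a}
piece 7:e rests on {2:u, 6:a}
minimal pieces: {0:o}
ways to finish when only these pieces remain (= sum over removing one remaining piece with nothing left below it):
  1 left: {7}→1
  2 left: {2,7}→1  {6,7}→1
  3 left: {1,2,7}→1  {2,6,7}→2  {5,6,7}→1
  4 left: {1,2,6,7}→3  {2,5,6,7}→3  {4,5,6,7}→1
  5 left: {1,2,5,6,7}→6  {2,4,5,6,7}→4  {3,4,5,6,7}→1
  6 left: {1,2,4,5,6,7}→10  {2,3,4,5,6,7}→5
  placing 0:o first → 15 extensions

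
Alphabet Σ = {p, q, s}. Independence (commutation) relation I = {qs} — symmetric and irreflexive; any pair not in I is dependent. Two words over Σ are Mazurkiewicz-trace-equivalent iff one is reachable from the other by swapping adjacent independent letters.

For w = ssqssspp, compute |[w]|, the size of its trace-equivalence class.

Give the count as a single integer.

6

#0=s has no predecessor
#1=s depends on [0:s]
#2=q has no predecessor
#3=s depends on [1:s]
#4=s depends on [3:s]
#5=s depends on [4:s]
#6=p depends on [2:q, 5:s]
#7=p depends on [6:p]
sources: [0:s, 2:q]
N(rest) = Σ N(rest − s) over sources s of rest; N(one piece) = 1:
  size 1 → [7]=1
  size 2 → [6,7]=1
  size 3 → [2,6,7]=1  [5,6,7]=1
  size 4 → [2,5,6,7]=2  [4,5,6,7]=1
  size 5 → [2,4,5,6,7]=3  [3,4,5,6,7]=1
  size 6 → [1,3,4,5,6,7]=1  [2,3,4,5,6,7]=4
  first=0(s) contributes 5
  first=2(q) contributes 1
|[w]| = 6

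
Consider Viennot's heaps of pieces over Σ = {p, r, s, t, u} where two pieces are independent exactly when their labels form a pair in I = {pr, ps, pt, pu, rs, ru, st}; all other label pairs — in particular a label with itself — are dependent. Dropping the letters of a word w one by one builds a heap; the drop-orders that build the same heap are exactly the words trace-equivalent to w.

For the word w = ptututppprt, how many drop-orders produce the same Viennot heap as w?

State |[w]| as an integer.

0(p) covers ∅
1(t) covers ∅
2(u) covers 1:t
3(t) covers 2:u
4(u) covers 3:t
5(t) covers 4:u
6(p) covers 0:p
7(p) covers 6:p
8(p) covers 7:p
9(r) covers 5:t
10(t) covers 9:r
floor of heap: 0:p, 1:t
completions by unplaced set U, small U first (add the entries for U minus each lowest piece of U):
  |U|=1: {8}:1  {10}:1
  |U|=2: {7,8}:1  {8,10}:2  {9,10}:1
  |U|=3: {5,9,10}:1  {6,7,8}:1  {7,8,10}:3  {8,9,10}:3
  |U|=4: {0,6,7,8}:1  {4,5,9,10}:1  {5,8,9,10}:4  {6,7,8,10}:4  {7,8,9,10}:6
  |U|=5: {0,6,7,8,10}:5  {3,4,5,9,10}:1  {4,5,8,9,10}:5  {5,7,8,9,10}:10  {6,7,8,9,10}:10
  |U|=6: {0,6,7,8,9,10}:15  {2,3,4,5,9,10}:1  {3,4,5,8,9,10}:6  {4,5,7,8,9,10}:15  {5,6,7,8,9,10}:20
  |U|=7: {0,5,6,7,8,9,10}:35  {1,2,3,4,5,9,10}:1  {2,3,4,5,8,9,10}:7  {3,4,5,7,8,9,10}:21  {4,5,6,7,8,9,10}:35
  |U|=8: {0,4,5,6,7,8,9,10}:70  {1,2,3,4,5,8,9,10}:8  {2,3,4,5,7,8,9,10}:28  {3,4,5,6,7,8,9,10}:56
  |U|=9: {0,3,4,5,6,7,8,9,10}:126  {1,2,3,4,5,7,8,9,10}:36  {2,3,4,5,6,7,8,9,10}:84
  start at 0(p): 120
  start at 1(t): 210
sum over floor = 330

330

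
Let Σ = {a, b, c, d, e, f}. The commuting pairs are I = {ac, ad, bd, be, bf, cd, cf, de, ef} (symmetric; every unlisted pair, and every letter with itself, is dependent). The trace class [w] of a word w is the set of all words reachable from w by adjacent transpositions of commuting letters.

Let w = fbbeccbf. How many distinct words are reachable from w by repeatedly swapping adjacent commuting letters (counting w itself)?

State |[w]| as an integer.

84

#0=f has no predecessor
#1=b has no predecessor
#2=b depends on [1:b]
#3=e has no predecessor
#4=c depends on [2:b, 3:e]
#5=c depends on [4:c]
#6=b depends on [5:c]
#7=f depends on [0:f]
sources: [0:f, 1:b, 3:e]
N(rest) = Σ N(rest − s) over sources s of rest; N(one piece) = 1:
  size 1 → [6]=1  [7]=1
  size 2 → [0,7]=1  [5,6]=1  [6,7]=2
  size 3 → [0,6,7]=3  [4,5,6]=1  [5,6,7]=3
  size 4 → [0,5,6,7]=6  [2,4,5,6]=1  [3,4,5,6]=1  [4,5,6,7]=4
  size 5 → [0,4,5,6,7]=10  [1,2,4,5,6]=1  [2,3,4,5,6]=2  [2,4,5,6,7]=5  [3,4,5,6,7]=5
  size 6 → [0,2,4,5,6,7]=15  [0,3,4,5,6,7]=15  [1,2,3,4,5,6]=3  [1,2,4,5,6,7]=6  [2,3,4,5,6,7]=12
  first=0(f) contributes 21
  first=1(b) contributes 42
  first=3(e) contributes 21
|[w]| = 84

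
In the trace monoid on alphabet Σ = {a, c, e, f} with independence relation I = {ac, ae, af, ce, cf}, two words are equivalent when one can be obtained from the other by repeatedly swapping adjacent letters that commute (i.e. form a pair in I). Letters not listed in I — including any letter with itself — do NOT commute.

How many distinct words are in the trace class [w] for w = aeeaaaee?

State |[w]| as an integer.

drop 0:a onto floor
drop 1:e onto floor
drop 2:e onto {1:e}
drop 3:a onto {0:a}
drop 4:a onto {3:a}
drop 5:a onto {4:a}
drop 6:e onto {2:e}
drop 7:e onto {6:e}
ground layer = {0:a, 1:e}
drop-orders for the pieces not yet dropped (sum over which currently-grounded one goes next):
  1 to go: {5} 1  {7} 1
  2 to go: {4,5} 1  {5,7} 2  {6,7} 1
  3 to go: {2,6,7} 1  {3,4,5} 1  {4,5,7} 3  {5,6,7} 3
  4 to go: {0,3,4,5} 1  {1,2,6,7} 1  {2,5,6,7} 4  {3,4,5,7} 4  {4,5,6,7} 6
  5 to go: {0,3,4,5,7} 5  {1,2,5,6,7} 5  {2,4,5,6,7} 10  {3,4,5,6,7} 10
  6 to go: {0,3,4,5,6,7} 15  {1,2,4,5,6,7} 15  {2,3,4,5,6,7} 20
  if 0:a drops first: 35 orders
  if 1:e drops first: 35 orders
heap linearizations: 70

70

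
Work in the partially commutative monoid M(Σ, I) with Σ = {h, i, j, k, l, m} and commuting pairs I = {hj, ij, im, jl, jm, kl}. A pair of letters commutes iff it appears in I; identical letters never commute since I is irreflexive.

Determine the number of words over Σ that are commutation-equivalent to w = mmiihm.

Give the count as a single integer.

6

#0=m has no predecessor
#1=m depends on [0:m]
#2=i has no predecessor
#3=i depends on [2:i]
#4=h depends on [1:m, 3:i]
#5=m depends on [4:h]
sources: [0:m, 2:i]
N(rest) = Σ N(rest − s) over sources s of rest; N(one piece) = 1:
  size 1 → [5]=1
  size 2 → [4,5]=1
  size 3 → [1,4,5]=1  [3,4,5]=1
  size 4 → [0,1,4,5]=1  [1,3,4,5]=2  [2,3,4,5]=1
  first=0(m) contributes 3
  first=2(i) contributes 3
|[w]| = 6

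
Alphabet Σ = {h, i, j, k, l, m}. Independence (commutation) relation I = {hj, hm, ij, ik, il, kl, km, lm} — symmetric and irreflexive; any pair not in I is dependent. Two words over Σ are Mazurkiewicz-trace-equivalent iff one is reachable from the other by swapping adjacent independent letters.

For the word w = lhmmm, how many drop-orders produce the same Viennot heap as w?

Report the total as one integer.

10

drop 0:l onto floor
drop 1:h onto {0:l}
drop 2:m onto floor
drop 3:m onto {2:m}
drop 4:m onto {3:m}
ground layer = {0:l, 2:m}
drop-orders for the pieces not yet dropped (sum over which currently-grounded one goes next):
  1 to go: {1} 1  {4} 1
  2 to go: {0,1} 1  {1,4} 2  {3,4} 1
  3 to go: {0,1,4} 3  {1,3,4} 3  {2,3,4} 1
  if 0:l drops first: 4 orders
  if 2:m drops first: 6 orders
heap linearizations: 10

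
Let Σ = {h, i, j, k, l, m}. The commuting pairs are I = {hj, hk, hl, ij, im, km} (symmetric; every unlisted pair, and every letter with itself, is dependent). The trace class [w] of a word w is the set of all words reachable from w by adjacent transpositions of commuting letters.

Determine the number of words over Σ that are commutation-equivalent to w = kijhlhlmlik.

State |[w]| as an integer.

piece 0:k — minimal
piece 1:i rests on {0:k}
piece 2:j rests on {0:k}
piece 3:h rests on {1:i}
piece 4:l rests on {1:i, 2:j}
piece 5:h rests on {3:h}
piece 6:l rests on {4:l}
piece 7:m rests on {5:h, 6:l}
piece 8:l rests on {7:m}
piece 9:i rests on {8:l}
piece 10:k rests on {9:i}
minimal pieces: {0:k}
ways to finish when only these pieces remain (= sum over removing one remaining piece with nothing left below it):
  1 left: {10}→1
  2 left: {9,10}→1
  3 left: {8,9,10}→1
  4 left: {7,8,9,10}→1
  5 left: {5,7,8,9,10}→1  {6,7,8,9,10}→1
  6 left: {3,5,7,8,9,10}→1  {4,6,7,8,9,10}→1  {5,6,7,8,9,10}→2
  7 left: {2,4,6,7,8,9,10}→1  {3,5,6,7,8,9,10}→3  {4,5,6,7,8,9,10}→3
  8 left: {2,4,5,6,7,8,9,10}→4  {3,4,5,6,7,8,9,10}→6
  9 left: {1,3,4,5,6,7,8,9,10}→6  {2,3,4,5,6,7,8,9,10}→10
  placing 0:k first → 16 extensions

16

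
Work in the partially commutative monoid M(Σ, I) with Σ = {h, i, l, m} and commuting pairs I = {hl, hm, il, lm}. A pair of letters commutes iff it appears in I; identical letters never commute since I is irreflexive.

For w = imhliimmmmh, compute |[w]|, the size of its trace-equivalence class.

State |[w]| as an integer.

110

#0=i has no predecessor
#1=m depends on [0:i]
#2=h depends on [0:i]
#3=l has no predecessor
#4=i depends on [1:m, 2:h]
#5=i depends on [4:i]
#6=m depends on [5:i]
#7=m depends on [6:m]
#8=m depends on [7:m]
#9=m depends on [8:m]
#10=h depends on [5:i]
sources: [0:i, 3:l]
N(rest) = Σ N(rest − s) over sources s of rest; N(one piece) = 1:
  size 1 → [3]=1  [9]=1  [10]=1
  size 2 → [3,9]=2  [3,10]=2  [8,9]=1  [9,10]=2
  size 3 → [3,8,9]=3  [3,9,10]=6  [7,8,9]=1  [8,9,10]=3
  size 4 → [3,7,8,9]=4  [3,8,9,10]=12  [6,7,8,9]=1  [7,8,9,10]=4
  size 5 → [3,6,7,8,9]=5  [3,7,8,9,10]=20  [6,7,8,9,10]=5
  size 6 → [3,6,7,8,9,10]=30  [5,6,7,8,9,10]=5
  size 7 → [3,5,6,7,8,9,10]=35  [4,5,6,7,8,9,10]=5
  size 8 → [1,4,5,6,7,8,9,10]=5  [2,4,5,6,7,8,9,10]=5  [3,4,5,6,7,8,9,10]=40
  size 9 → [1,2,4,5,6,7,8,9,10]=10  [1,3,4,5,6,7,8,9,10]=45  [2,3,4,5,6,7,8,9,10]=45
  first=0(i) contributes 100
  first=3(l) contributes 10
|[w]| = 110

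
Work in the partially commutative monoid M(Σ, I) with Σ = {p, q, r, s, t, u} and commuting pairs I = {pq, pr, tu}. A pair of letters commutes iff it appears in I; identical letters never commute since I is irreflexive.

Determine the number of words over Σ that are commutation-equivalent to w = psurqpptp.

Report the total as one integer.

piece 0:p — minimal
piece 1:s rests on {0:p}
piece 2:u rests on {1:s}
piece 3:r rests on {2:u}
piece 4:q rests on {3:r}
piece 5:p rests on {2:u}
piece 6:p rests on {5:p}
piece 7:t rests on {4:q, 6:p}
piece 8:p rests on {7:t}
minimal pieces: {0:p}
ways to finish when only these pieces remain (= sum over removing one remaining piece with nothing left below it):
  1 left: {8}→1
  2 left: {7,8}→1
  3 left: {4,7,8}→1  {6,7,8}→1
  4 left: {3,4,7,8}→1  {4,6,7,8}→2  {5,6,7,8}→1
  5 left: {3,4,6,7,8}→3  {4,5,6,7,8}→3
  6 left: {3,4,5,6,7,8}→6
  7 left: {2,3,4,5,6,7,8}→6
  placing 0:p first → 6 extensions

6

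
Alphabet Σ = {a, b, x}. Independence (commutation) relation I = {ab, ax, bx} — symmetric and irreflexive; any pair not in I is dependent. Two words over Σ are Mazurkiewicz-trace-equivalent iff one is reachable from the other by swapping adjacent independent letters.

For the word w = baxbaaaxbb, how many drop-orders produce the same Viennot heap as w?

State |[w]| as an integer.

3150

piece 0:b — minimal
piece 1:a — minimal
piece 2:x — minimal
piece 3:b rests on {0:b}
piece 4:a rests on {1:a}
piece 5:a rests on {4:a}
piece 6:a rests on {5:a}
piece 7:x rests on {2:x}
piece 8:b rests on {3:b}
piece 9:b rests on {8:b}
minimal pieces: {0:b, 1:a, 2:x}
ways to finish when only these pieces remain (= sum over removing one remaining piece with nothing left below it):
  1 left: {6}→1  {7}→1  {9}→1
  2 left: {2,7}→1  {5,6}→1  {6,7}→2  {6,9}→2  {7,9}→2  {8,9}→1
  3 left: {2,6,7}→3  {2,7,9}→3  {3,8,9}→1  {4,5,6}→1  {5,6,7}→3  {5,6,9}→3  {6,7,9}→6  {6,8,9}→3  {7,8,9}→3
  4 left: {0,3,8,9}→1  {1,4,5,6}→1  {2,5,6,7}→6  {2,6,7,9}→12  {2,7,8,9}→6  {3,6,8,9}→4  {3,7,8,9}→4  {4,5,6,7}→4  {4,5,6,9}→4  {5,6,7,9}→12  {5,6,8,9}→6  {6,7,8,9}→12
  5 left: {0,3,6,8,9}→5  {0,3,7,8,9}→5  {1,4,5,6,7}→5  {1,4,5,6,9}→5  {2,3,7,8,9}→10  {2,4,5,6,7}→10  {2,5,6,7,9}→30  {2,6,7,8,9}→30  {3,5,6,8,9}→10  {3,6,7,8,9}→20  {4,5,6,7,9}→20  {4,5,6,8,9}→10  {5,6,7,8,9}→30
  6 left: {0,2,3,7,8,9}→15  {0,3,5,6,8,9}→15  {0,3,6,7,8,9}→30  {1,2,4,5,6,7}→15  {1,4,5,6,7,9}→30  {1,4,5,6,8,9}→15  {2,3,6,7,8,9}→60  {2,4,5,6,7,9}→60  {2,5,6,7,8,9}→90  {3,4,5,6,8,9}→20  {3,5,6,7,8,9}→60  {4,5,6,7,8,9}→60
  7 left: {0,2,3,6,7,8,9}→105  {0,3,4,5,6,8,9}→35  {0,3,5,6,7,8,9}→105  {1,2,4,5,6,7,9}→105  {1,3,4,5,6,8,9}→35  {1,4,5,6,7,8,9}→105  {2,3,5,6,7,8,9}→210  {2,4,5,6,7,8,9}→210  {3,4,5,6,7,8,9}→140
  8 left: {0,1,3,4,5,6,8,9}→70  {0,2,3,5,6,7,8,9}→420  {0,3,4,5,6,7,8,9}→280  {1,2,4,5,6,7,8,9}→420  {1,3,4,5,6,7,8,9}→280  {2,3,4,5,6,7,8,9}→560
  placing 0:b first → 1260 extensions
  placing 1:a first → 1260 extensions
  placing 2:x first → 630 extensions
total linear extensions = 3150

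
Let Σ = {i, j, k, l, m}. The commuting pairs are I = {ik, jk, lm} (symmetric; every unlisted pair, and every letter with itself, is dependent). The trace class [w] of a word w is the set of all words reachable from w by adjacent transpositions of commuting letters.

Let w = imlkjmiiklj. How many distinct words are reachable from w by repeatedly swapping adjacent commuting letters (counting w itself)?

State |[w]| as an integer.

12

#0=i has no predecessor
#1=m depends on [0:i]
#2=l depends on [0:i]
#3=k depends on [1:m, 2:l]
#4=j depends on [1:m, 2:l]
#5=m depends on [3:k, 4:j]
#6=i depends on [5:m]
#7=i depends on [6:i]
#8=k depends on [5:m]
#9=l depends on [7:i, 8:k]
#10=j depends on [9:l]
sources: [0:i]
N(rest) = Σ N(rest − s) over sources s of rest; N(one piece) = 1:
  size 1 → [10]=1
  size 2 → [9,10]=1
  size 3 → [7,9,10]=1  [8,9,10]=1
  size 4 → [6,7,9,10]=1  [7,8,9,10]=2
  size 5 → [6,7,8,9,10]=3
  size 6 → [5,6,7,8,9,10]=3
  size 7 → [3,5,6,7,8,9,10]=3  [4,5,6,7,8,9,10]=3
  size 8 → [3,4,5,6,7,8,9,10]=6
  size 9 → [1,3,4,5,6,7,8,9,10]=6  [2,3,4,5,6,7,8,9,10]=6
  first=0(i) contributes 12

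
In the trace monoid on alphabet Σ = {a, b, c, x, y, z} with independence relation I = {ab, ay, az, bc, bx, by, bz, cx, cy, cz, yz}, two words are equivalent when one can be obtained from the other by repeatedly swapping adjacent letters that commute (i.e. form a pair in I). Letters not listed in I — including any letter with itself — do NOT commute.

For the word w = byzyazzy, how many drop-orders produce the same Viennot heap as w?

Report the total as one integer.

piece 0:b — minimal
piece 1:y — minimal
piece 2:z — minimal
piece 3:y rests on {1:y}
piece 4:a — minimal
piece 5:z rests on {2:z}
piece 6:z rests on {5:z}
piece 7:y rests on {3:y}
minimal pieces: {0:b, 1:y, 2:z, 4:a}
ways to finish when only these pieces remain (= sum over removing one remaining piece with nothing left below it):
  1 left: {0}→1  {4}→1  {6}→1  {7}→1
  2 left: {0,4}→2  {0,6}→2  {0,7}→2  {3,7}→1  {4,6}→2  {4,7}→2  {5,6}→1  {6,7}→2
  3 left: {0,3,7}→3  {0,4,6}→6  {0,4,7}→6  {0,5,6}→3  {0,6,7}→6  {1,3,7}→1  {2,5,6}→1  {3,4,7}→3  {3,6,7}→3  {4,5,6}→3  {4,6,7}→6  {5,6,7}→3
  4 left: {0,1,3,7}→4  {0,2,5,6}→4  {0,3,4,7}→12  {0,3,6,7}→12  {0,4,5,6}→12  {0,4,6,7}→24  {0,5,6,7}→12  {1,3,4,7}→4  {1,3,6,7}→4  {2,4,5,6}→4  {2,5,6,7}→4  {3,4,6,7}→12  {3,5,6,7}→6  {4,5,6,7}→12
  5 left: {0,1,3,4,7}→20  {0,1,3,6,7}→20  {0,2,4,5,6}→20  {0,2,5,6,7}→20  {0,3,4,6,7}→60  {0,3,5,6,7}→30  {0,4,5,6,7}→60  {1,3,4,6,7}→20  {1,3,5,6,7}→10  {2,3,5,6,7}→10  {2,4,5,6,7}→20  {3,4,5,6,7}→30
  6 left: {0,1,3,4,6,7}→120  {0,1,3,5,6,7}→60  {0,2,3,5,6,7}→60  {0,2,4,5,6,7}→120  {0,3,4,5,6,7}→180  {1,2,3,5,6,7}→20  {1,3,4,5,6,7}→60  {2,3,4,5,6,7}→60
  placing 0:b first → 140 extensions
  placing 1:y first → 420 extensions
  placing 2:z first → 420 extensions
  placing 4:a first → 140 extensions
total linear extensions = 1120

1120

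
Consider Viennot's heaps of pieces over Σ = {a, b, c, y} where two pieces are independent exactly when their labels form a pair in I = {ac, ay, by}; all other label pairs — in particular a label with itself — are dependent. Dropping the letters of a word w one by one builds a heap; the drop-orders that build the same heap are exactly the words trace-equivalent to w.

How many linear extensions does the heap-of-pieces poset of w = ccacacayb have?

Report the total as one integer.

0(c) covers ∅
1(c) covers 0:c
2(a) covers ∅
3(c) covers 1:c
4(a) covers 2:a
5(c) covers 3:c
6(a) covers 4:a
7(y) covers 5:c
8(b) covers 5:c, 6:a
floor of heap: 0:c, 2:a
completions by unplaced set U, small U first (add the entries for U minus each lowest piece of U):
  |U|=1: {7}:1  {8}:1
  |U|=2: {6,8}:1  {7,8}:2
  |U|=3: {4,6,8}:1  {5,7,8}:2  {6,7,8}:3
  |U|=4: {2,4,6,8}:1  {3,5,7,8}:2  {4,6,7,8}:4  {5,6,7,8}:5
  |U|=5: {1,3,5,7,8}:2  {2,4,6,7,8}:5  {3,5,6,7,8}:7  {4,5,6,7,8}:9
  |U|=6: {0,1,3,5,7,8}:2  {1,3,5,6,7,8}:9  {2,4,5,6,7,8}:14  {3,4,5,6,7,8}:16
  |U|=7: {0,1,3,5,6,7,8}:11  {1,3,4,5,6,7,8}:25  {2,3,4,5,6,7,8}:30
  start at 0(c): 55
  start at 2(a): 36
sum over floor = 91

91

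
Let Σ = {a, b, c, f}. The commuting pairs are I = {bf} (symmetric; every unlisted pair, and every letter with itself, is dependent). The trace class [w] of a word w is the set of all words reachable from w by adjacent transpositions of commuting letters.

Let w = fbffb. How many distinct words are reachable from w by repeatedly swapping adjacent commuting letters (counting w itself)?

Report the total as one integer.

piece 0:f — minimal
piece 1:b — minimal
piece 2:f rests on {0:f}
piece 3:f rests on {2:f}
piece 4:b rests on {1:b}
minimal pieces: {0:f, 1:b}
ways to finish when only these pieces remain (= sum over removing one remaining piece with nothing left below it):
  1 left: {3}→1  {4}→1
  2 left: {1,4}→1  {2,3}→1  {3,4}→2
  3 left: {0,2,3}→1  {1,3,4}→3  {2,3,4}→3
  placing 0:f first → 6 extensions
  placing 1:b first → 4 extensions
total linear extensions = 10

10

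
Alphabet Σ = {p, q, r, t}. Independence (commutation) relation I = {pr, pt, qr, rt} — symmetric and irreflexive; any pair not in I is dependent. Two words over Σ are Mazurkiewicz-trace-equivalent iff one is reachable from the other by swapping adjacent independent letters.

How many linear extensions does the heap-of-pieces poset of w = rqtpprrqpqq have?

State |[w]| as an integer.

495

#0=r has no predecessor
#1=q has no predecessor
#2=t depends on [1:q]
#3=p depends on [1:q]
#4=p depends on [3:p]
#5=r depends on [0:r]
#6=r depends on [5:r]
#7=q depends on [2:t, 4:p]
#8=p depends on [7:q]
#9=q depends on [8:p]
#10=q depends on [9:q]
sources: [0:r, 1:q]
N(rest) = Σ N(rest − s) over sources s of rest; N(one piece) = 1:
  size 1 → [6]=1  [10]=1
  size 2 → [5,6]=1  [6,10]=2  [9,10]=1
  size 3 → [0,5,6]=1  [5,6,10]=3  [6,9,10]=3  [8,9,10]=1
  size 4 → [0,5,6,10]=4  [5,6,9,10]=6  [6,8,9,10]=4  [7,8,9,10]=1
  size 5 → [0,5,6,9,10]=10  [2,7,8,9,10]=1  [4,7,8,9,10]=1  [5,6,8,9,10]=10  [6,7,8,9,10]=5
  size 6 → [0,5,6,8,9,10]=20  [2,4,7,8,9,10]=2  [2,6,7,8,9,10]=6  [3,4,7,8,9,10]=1  [4,6,7,8,9,10]=6  [5,6,7,8,9,10]=15
  size 7 → [0,5,6,7,8,9,10]=35  [2,3,4,7,8,9,10]=3  [2,4,6,7,8,9,10]=14  [2,5,6,7,8,9,10]=21  [3,4,6,7,8,9,10]=7  [4,5,6,7,8,9,10]=21
  size 8 → [0,2,5,6,7,8,9,10]=56  [0,4,5,6,7,8,9,10]=56  [1,2,3,4,7,8,9,10]=3  [2,3,4,6,7,8,9,10]=24  [2,4,5,6,7,8,9,10]=56  [3,4,5,6,7,8,9,10]=28
  size 9 → [0,2,4,5,6,7,8,9,10]=168  [0,3,4,5,6,7,8,9,10]=84  [1,2,3,4,6,7,8,9,10]=27  [2,3,4,5,6,7,8,9,10]=108
  first=0(r) contributes 135
  first=1(q) contributes 360
|[w]| = 495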